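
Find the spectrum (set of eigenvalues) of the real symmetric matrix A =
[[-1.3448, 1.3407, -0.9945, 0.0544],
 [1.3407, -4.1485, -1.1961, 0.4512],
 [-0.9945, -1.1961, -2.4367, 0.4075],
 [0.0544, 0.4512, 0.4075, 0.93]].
sigma(A) ≈ {-5, -3, 0, 1}

A is real symmetric, so its spectrum consists of real eigenvalues. Expanding the characteristic polynomial of the displayed matrix gives
  det(λ I - A) = p(λ) = λ^4 + (7)λ^3 + (7)λ^2 + (-15)λ + (0).
Solving p(λ) = 0 yields eigenvalues ≈ -5, -3, 0, 1. (A is shown rounded to 4 decimals, so these recover the underlying integer eigenvalues to within that precision.)
Verification: the trace of A = -7 equals the sum of eigenvalues -7, and det(A) ≈ -0.0002 matches the eigenvalue product 0.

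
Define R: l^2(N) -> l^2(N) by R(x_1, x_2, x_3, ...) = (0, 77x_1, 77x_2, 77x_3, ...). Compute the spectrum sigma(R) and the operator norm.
sigma(R) = closed disk {z in C : |z| ≤ 77}; ||R|| = 77

Note R = 77·U where U is the unit right shift (U x)_k = x_{k-1} (with x_0 := 0); so ||R|| = 77||U|| and sigma(R) = 77·sigma(U). ||R x||^2 = sum_{k≥1} |77x_k|^2 = 5929||x||^2, so ||R|| = 77 and sigma(R) ⊂ {|z| ≤ 77}. For any |lambda| < 77, the equation (R - lambda I) x = 0 forces x_1 = 0, then 77x_k = lambda x_{k+1} ⇒ x = 0, so R has no eigenvalues. But (R - lambda I) is not surjective for |lambda| < 77: solving (R - lambda I) x = e_1 would require x_n proportional to (lambda/77)^(-n), which is not in l^2. So every |lambda| < 77 lies in the residual spectrum. The boundary |lambda| = 77 is in the approximate point spectrum (the spectrum is closed). Hence sigma(R) is the closed disk of radius 77.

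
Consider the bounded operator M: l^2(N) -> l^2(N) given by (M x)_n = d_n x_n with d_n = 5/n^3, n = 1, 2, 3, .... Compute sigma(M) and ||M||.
sigma(M) = {5/n^3 : n ≥ 1} ∪ {0}; ||M|| = 5

A bounded diagonal operator on l^2 with diagonal entries d_n has spectrum equal to the closure of {d_n : n ≥ 1}: every d_n is an eigenvalue (with eigenvector e_n), so {d_n} ⊂ sigma(M); the spectrum is closed, so its closure is too; and for lambda not in the closure, (M - lambda I) has bounded inverse (the diagonal entries 1/(d_n - lambda) are bounded). For our sequence d_n = 5/n^3, n = 1, 2, 3, ...:
  - {d_n} = {5/n^3 : n ≥ 1}; the only limit point is 0
  - closure = {5/n^3 : n ≥ 1} ∪ {0}
For the norm: a diagonal operator has ||M|| = sup_n |d_n|. Here d_n = 5/n^3 is positive and decreasing, so sup_n |d_n| = d_1 = 5. So ||M|| = 5.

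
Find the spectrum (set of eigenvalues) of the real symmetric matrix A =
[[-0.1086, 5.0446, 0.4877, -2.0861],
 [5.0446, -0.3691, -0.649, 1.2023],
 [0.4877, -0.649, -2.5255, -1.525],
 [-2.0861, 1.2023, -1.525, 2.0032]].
sigma(A) ≈ {-6, -3, 3, 5}

A is real symmetric, so its spectrum consists of real eigenvalues. Expanding the characteristic polynomial of the displayed matrix gives
  det(λ I - A) = p(λ) = λ^4 + (1)λ^3 + (-39)λ^2 + (-9)λ + (269.9928).
Solving p(λ) = 0 yields eigenvalues ≈ -6, -3, 3, 5. (A is shown rounded to 4 decimals, so these recover the underlying integer eigenvalues to within that precision.)
Verification: the trace of A = -1 equals the sum of eigenvalues -1, and det(A) ≈ 269.9928 matches the eigenvalue product 270.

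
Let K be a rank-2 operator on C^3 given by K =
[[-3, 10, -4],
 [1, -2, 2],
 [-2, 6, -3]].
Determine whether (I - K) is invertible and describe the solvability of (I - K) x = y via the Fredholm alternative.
(I - K) is singular (det(I - K) = 0, i.e. 1 ∈ sigma(K)). (I - K) x = y is solvable iff y ⊥ ker((I - K)^*) = span{(0, 2, 1)}, i.e. iff 2y_2 + y_3 = 0. When solvable, x is determined up to adding multiples of (4, 2, 1) (ker(I - K) = span{(4, 2, 1)}, dimension 1).

K has rank 2 and factors as K = U V^T = u1 v1^T + u2 v2^T with u1 = (3, -1, 2), v1 = (-1, 2, -2), u2 = (-2, 0, -1), v2 = (0, -2, -1) (multiplying out reproduces the displayed K). The nonzero eigenvalues of U V^T coincide with those of the 2 x 2 matrix G = V^T U = [[v1·u1, v1·u2], [v2·u1, v2·u2]] = [[-9, 4], [0, 1]], and by the Sylvester determinant identity det(I_3 - U V^T) = det(I_2 - V^T U) = det([[10, -4], [0, 0]]) = (10)(0) - (-4)(0) = 0. (Direct check: I - K =
[[4, -10, 4],
 [-1, 3, -2],
 [2, -6, 4]]
has determinant 0.) So 1 is an eigenvalue of K and (I - K) is not invertible. The finite-dimensional Fredholm alternative says: either (I - K) is invertible, or ker(I - K) ≠ {0} and then range(I - K) = ker((I - K)^*)^⊥, with dim ker(I - K) = dim ker((I - K)^*). We are in the second case, so we compute both kernels via the 2 x 2 reduction. If (I - U V^T) x = 0 then x = U (V^T x) lies in the column space of U; writing x = U b gives U (I_2 - G) b = 0, and since u1, u2 are independent, (I_2 - G) b = 0. With I_2 - G = [[10, -4], [0, 0]] (singular, as its determinant is 0) a null vector is b = (-2, -5), so ker(I - K) = span{-2·u1 + (-5)·u2} = span{(4, 2, 1)}. For the adjoint, (I - K)^* = I - K^T = I - V U^T, and the same argument gives ker((I - K)^*) = {V a : (I_2 - G)^T a = 0}; (I_2 - G)^T = [[10, 0], [-4, 0]] has null vector a = (0, -1), so ker((I - K)^*) = span{0·v1 + (-1)·v2} = span{(0, 2, 1)}. (Both kernels are 1-dimensional, matching rank(I - K) = 2.) Therefore (I - K) x = y is solvable iff <y, (0, 2, 1)> = 0, i.e. iff 2y_2 + y_3 = 0; when solvable the solution set is the line x_p + c·(4, 2, 1), c ∈ C.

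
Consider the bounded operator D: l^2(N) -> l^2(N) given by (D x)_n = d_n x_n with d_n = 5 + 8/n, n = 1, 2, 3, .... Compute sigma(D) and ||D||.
sigma(D) = {5 + 8/n : n ≥ 1} ∪ {5}; ||D|| = 13

A bounded diagonal operator on l^2 with diagonal entries d_n has spectrum equal to the closure of {d_n : n ≥ 1}: every d_n is an eigenvalue (with eigenvector e_n), so {d_n} ⊂ sigma(D); the spectrum is closed, so its closure is too; and for lambda not in the closure, (D - lambda I) has bounded inverse (the diagonal entries 1/(d_n - lambda) are bounded). For our sequence d_n = 5 + 8/n, n = 1, 2, 3, ...:
  - {d_n} = {5 + 8/n : n ≥ 1}; the only limit point is 5
  - closure = {5 + 8/n : n ≥ 1} ∪ {5}
For the norm: a diagonal operator has ||D|| = sup_n |d_n|. Here d_n = 5 + 8/n is positive and decreasing, so sup_n |d_n| = d_1 = 5 + 8 = 13. So ||D|| = 13.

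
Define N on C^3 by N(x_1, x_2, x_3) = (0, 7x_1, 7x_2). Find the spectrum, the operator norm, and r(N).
sigma(N) = {0}; ||N|| = 7; r(N) = 0. (N is nilpotent with N^3 = 0.)

On C^3, N is a strictly lower-triangular matrix with 7 on the subdiagonal and zeros elsewhere, so its characteristic polynomial is lambda^3 and every eigenvalue is 0: sigma(N) = {0}. For the operator norm, N e_i = 7e_{i+1} for i = 1, ..., 2 and N e_3 = 0, so the singular values of N are 7 (with multiplicity 2) and 0; hence ||N|| = 7. The spectral radius r(N) = max|lambda| = 0. Note ||N|| > r(N) — characteristic of non-normal nilpotent operators. Indeed N^3 = 0.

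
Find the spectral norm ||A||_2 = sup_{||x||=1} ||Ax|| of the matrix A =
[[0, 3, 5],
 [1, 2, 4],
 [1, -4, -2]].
||A||_2 ≈ 8.3077 (= sqrt(largest eigenvalue of A^T A))

||A||_2 = sigma_max(A) = sqrt(lambda_max(A^T A)). Form the symmetric matrix M = A^T A =
[[2, -2, 2],
 [-2, 29, 31],
 [2, 31, 45]].
Its characteristic polynomial (trace, sum of principal 2x2 minors, determinant of M give the coefficients) is
  p(λ) = det(λ I - M) = λ^3 - 76λ^2 + 484λ - 144.
No integer candidate from the rational root theorem (±divisors of 144) is a root, so the roots are irrational. The cubic discriminant is Δ = 741477120 > 0, so there are three distinct real roots. p(0) = -144 and p(1) = 265 have opposite signs, so a root lies in (0, 1); Newton's method refines it to λ ≈ 0.3128. p(6) = 240 and p(7) = -137 have opposite signs, so a root lies in (6, 7); Newton's method refines it to λ ≈ 6.6697. p(69) = -75 and p(70) = 4336 have opposite signs, so a root lies in (69, 70); Newton's method refines it to λ ≈ 69.0175. Check (Vieta): the three roots sum to 76, matching tr M = 76.
So the eigenvalues of A^T A are ≈ 0.3128, 6.6697, 69.0175 (all ≥ 0, as they must be for A^T A). The largest is λ_max ≈ 69.0175, hence ||A||_2 = sqrt(λ_max) ≈ 8.3077.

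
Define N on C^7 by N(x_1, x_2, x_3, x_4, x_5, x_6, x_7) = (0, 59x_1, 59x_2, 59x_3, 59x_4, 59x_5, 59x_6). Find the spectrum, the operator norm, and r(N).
sigma(N) = {0}; ||N|| = 59; r(N) = 0. (N is nilpotent with N^7 = 0.)

On C^7, N is a strictly lower-triangular matrix with 59 on the subdiagonal and zeros elsewhere, so its characteristic polynomial is lambda^7 and every eigenvalue is 0: sigma(N) = {0}. For the operator norm, N e_i = 59e_{i+1} for i = 1, ..., 6 and N e_7 = 0, so the singular values of N are 59 (with multiplicity 6) and 0; hence ||N|| = 59. The spectral radius r(N) = max|lambda| = 0. Note ||N|| > r(N) — characteristic of non-normal nilpotent operators. Indeed N^7 = 0.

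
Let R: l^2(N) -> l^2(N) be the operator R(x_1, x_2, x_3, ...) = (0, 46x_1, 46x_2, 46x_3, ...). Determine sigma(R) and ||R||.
sigma(R) = closed disk {z in C : |z| ≤ 46}; ||R|| = 46

Note R = 46·U where U is the unit right shift (U x)_k = x_{k-1} (with x_0 := 0); so ||R|| = 46||U|| and sigma(R) = 46·sigma(U). ||R x||^2 = sum_{k≥1} |46x_k|^2 = 2116||x||^2, so ||R|| = 46 and sigma(R) ⊂ {|z| ≤ 46}. For any |lambda| < 46, the equation (R - lambda I) x = 0 forces x_1 = 0, then 46x_k = lambda x_{k+1} ⇒ x = 0, so R has no eigenvalues. But (R - lambda I) is not surjective for |lambda| < 46: solving (R - lambda I) x = e_1 would require x_n proportional to (lambda/46)^(-n), which is not in l^2. So every |lambda| < 46 lies in the residual spectrum. The boundary |lambda| = 46 is in the approximate point spectrum (the spectrum is closed). Hence sigma(R) is the closed disk of radius 46.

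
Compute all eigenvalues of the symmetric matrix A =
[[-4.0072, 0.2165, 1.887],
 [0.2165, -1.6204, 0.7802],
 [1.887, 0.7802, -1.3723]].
sigma(A) ≈ {-5, -2, 0}

A is real symmetric, so its spectrum consists of real eigenvalues. Expanding the characteristic polynomial of the displayed matrix gives
  det(λ I - A) = p(λ) = λ^3 + (7)λ^2 + (10)λ + (0).
Solving p(λ) = 0 yields eigenvalues ≈ -5, -2, 0. (A is shown rounded to 4 decimals, so these recover the underlying integer eigenvalues to within that precision.)
Verification: the trace of A = -7 equals the sum of eigenvalues -7, and det(A) ≈ 0.0002 matches the eigenvalue product 0.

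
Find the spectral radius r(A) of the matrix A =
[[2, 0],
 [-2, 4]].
r(A) = 4

The eigenvalues of A are the roots of its characteristic polynomial. With M = A (coefficients from the trace and determinant):
  p(λ) = det(λ I - M) = λ^2 - 6λ + 8.
For λ^2 - 6λ + 8 the discriminant is 4. It is a perfect square (2^2), so the roots are rational: λ = (6 ± 2)/2 = 4, 2.
Thus the eigenvalues (to 4 decimals) are 4 (modulus 4); 2 (modulus 2). The spectral radius is the largest modulus: r(A) = 4. (Cross-check: r(A) ≤ ||A||_2 ≈ 4.5765; equality holds whenever A is normal, though it can also hold for some non-normal A.)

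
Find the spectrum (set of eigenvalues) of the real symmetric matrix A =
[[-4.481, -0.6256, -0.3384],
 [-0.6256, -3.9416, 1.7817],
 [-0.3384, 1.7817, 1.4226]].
sigma(A) ≈ {-5, -4, 2}

A is real symmetric, so its spectrum consists of real eigenvalues. Expanding the characteristic polynomial of the displayed matrix gives
  det(λ I - A) = p(λ) = λ^3 + (7)λ^2 + (2)λ + (-40).
Solving p(λ) = 0 yields eigenvalues ≈ -5, -4, 2. (A is shown rounded to 4 decimals, so these recover the underlying integer eigenvalues to within that precision.)
Verification: the trace of A = -7 equals the sum of eigenvalues -7, and det(A) ≈ 40.0001 matches the eigenvalue product 40.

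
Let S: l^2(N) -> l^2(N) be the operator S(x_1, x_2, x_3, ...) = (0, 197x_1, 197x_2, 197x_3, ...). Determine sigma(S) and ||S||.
sigma(S) = closed disk {z in C : |z| ≤ 197}; ||S|| = 197

Note S = 197·U where U is the unit right shift (U x)_k = x_{k-1} (with x_0 := 0); so ||S|| = 197||U|| and sigma(S) = 197·sigma(U). ||S x||^2 = sum_{k≥1} |197x_k|^2 = 38809||x||^2, so ||S|| = 197 and sigma(S) ⊂ {|z| ≤ 197}. For any |lambda| < 197, the equation (S - lambda I) x = 0 forces x_1 = 0, then 197x_k = lambda x_{k+1} ⇒ x = 0, so S has no eigenvalues. But (S - lambda I) is not surjective for |lambda| < 197: solving (S - lambda I) x = e_1 would require x_n proportional to (lambda/197)^(-n), which is not in l^2. So every |lambda| < 197 lies in the residual spectrum. The boundary |lambda| = 197 is in the approximate point spectrum (the spectrum is closed). Hence sigma(S) is the closed disk of radius 197.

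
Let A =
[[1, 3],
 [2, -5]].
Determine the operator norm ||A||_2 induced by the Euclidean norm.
||A||_2 = sqrt((39 + sqrt(1037))/2) ≈ 5.9667 (= sqrt(largest eigenvalue of A^T A))

||A||_2 = sigma_max(A) = sqrt(lambda_max(A^T A)). Form the symmetric matrix M = A^T A =
[[5, -7],
 [-7, 34]].
Its characteristic polynomial (trace, determinant of M give the coefficients) is
  p(λ) = det(λ I - M) = λ^2 - 39λ + 121.
For λ^2 - 39λ + 121 the discriminant is 1037. It is nonnegative but not a perfect square, so the roots are real and irrational: λ = (39 ± sqrt(1037))/2 ≈ 35.6012, 3.3988.
So the eigenvalues of A^T A are ≈ 3.3988, 35.6012 (all ≥ 0, as they must be for A^T A). The largest is λ_max = (39 + sqrt(1037))/2 ≈ 35.6012, hence ||A||_2 = sqrt(λ_max) = sqrt((39 + sqrt(1037))/2) ≈ 5.9667.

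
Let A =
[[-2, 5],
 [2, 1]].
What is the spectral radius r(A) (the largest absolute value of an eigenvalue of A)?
r(A) = 4

The eigenvalues of A are the roots of its characteristic polynomial. With M = A (coefficients from the trace and determinant):
  p(λ) = det(λ I - M) = λ^2 + λ - 12.
For λ^2 + λ - 12 the discriminant is 49. It is a perfect square (7^2), so the roots are rational: λ = (-1 ± 7)/2 = 3, -4.
Thus the eigenvalues (to 4 decimals) are 3 (modulus 3); -4 (modulus 4). The spectral radius is the largest modulus: r(A) = 4. (Cross-check: r(A) ≤ ||A||_2 ≈ 5.389; equality holds whenever A is normal, though it can also hold for some non-normal A.)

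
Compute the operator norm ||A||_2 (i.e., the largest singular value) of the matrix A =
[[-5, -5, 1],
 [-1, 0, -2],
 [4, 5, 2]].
||A||_2 ≈ 9.5802 (= sqrt(largest eigenvalue of A^T A))

||A||_2 = sigma_max(A) = sqrt(lambda_max(A^T A)). Form the symmetric matrix M = A^T A =
[[42, 45, 5],
 [45, 50, 5],
 [5, 5, 9]].
Its characteristic polynomial (trace, sum of principal 2x2 minors, determinant of M give the coefficients) is
  p(λ) = det(λ I - M) = λ^3 - 101λ^2 + 853λ - 625.
No integer candidate from the rational root theorem (±divisors of 625) is a root, so the roots are irrational. The cubic discriminant is Δ = 3322659376 > 0, so there are three distinct real roots. p(0) = -625 and p(1) = 128 have opposite signs, so a root lies in (0, 1); Newton's method refines it to λ ≈ 0.8097. p(8) = 247 and p(9) = -400 have opposite signs, so a root lies in (8, 9); Newton's method refines it to λ ≈ 8.41. p(91) = -5812 and p(92) = 1675 have opposite signs, so a root lies in (91, 92); Newton's method refines it to λ ≈ 91.7803. Check (Vieta): the three roots sum to 101, matching tr M = 101.
So the eigenvalues of A^T A are ≈ 0.8097, 8.41, 91.7803 (all ≥ 0, as they must be for A^T A). The largest is λ_max ≈ 91.7803, hence ||A||_2 = sqrt(λ_max) ≈ 9.5802.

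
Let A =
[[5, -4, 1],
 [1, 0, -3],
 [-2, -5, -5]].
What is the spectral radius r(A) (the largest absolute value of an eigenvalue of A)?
r(A) ≈ 7.1632

The eigenvalues of A are the roots of its characteristic polynomial. With M = A (coefficients from the trace, the sum of principal 2x2 minors, and det A):
  p(λ) = det(λ I - M) = λ^3 - 34λ + 124.
No integer candidate from the rational root theorem (±divisors of 124) is a root, so the roots are irrational. The cubic discriminant is Δ = -257936 < 0, so there is one real root and a complex-conjugate pair. p(-8) = -116 and p(-7) = 19 have opposite signs, so a root lies in (-8, -7); Newton's method refines it to λ ≈ -7.1632. Dividing out (λ - (-7.1632)) leaves approximately λ^2 - 7.1632λ + 17.3108. For λ^2 - 7.1632λ + 17.3108 the discriminant is -17.9324. It is negative, so the remaining roots are the complex-conjugate pair λ ≈ 3.5816 ± 2.1173i. Their product equals the constant term, so |λ|^2 ≈ 17.3108 and |λ| ≈ 4.1606.
Thus the eigenvalues (to 4 decimals) are -7.1632 (modulus 7.1632); 3.5816 ± 2.1173i (modulus 4.1606). The spectral radius is the largest modulus: r(A) ≈ 7.1632. (Cross-check: r(A) ≤ ||A||_2 ≈ 7.6953; equality holds whenever A is normal, though it can also hold for some non-normal A.)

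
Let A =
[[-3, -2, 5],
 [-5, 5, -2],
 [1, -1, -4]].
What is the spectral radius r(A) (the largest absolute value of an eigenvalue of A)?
r(A) ≈ 6.5947

The eigenvalues of A are the roots of its characteristic polynomial. With M = A (coefficients from the trace, the sum of principal 2x2 minors, and det A):
  p(λ) = det(λ I - M) = λ^3 + 2λ^2 - 40λ - 110.
No integer candidate from the rational root theorem (±divisors of 110) is a root, so the roots are irrational. The cubic discriminant is Δ = 97620 > 0, so there are three distinct real roots. p(-6) = -14 and p(-5) = 15 have opposite signs, so a root lies in (-6, -5); Newton's method refines it to λ ≈ -5.6343. p(-3) = 1 and p(-2) = -30 have opposite signs, so a root lies in (-3, -2); Newton's method refines it to λ ≈ -2.9604. p(6) = -62 and p(7) = 51 have opposite signs, so a root lies in (6, 7); Newton's method refines it to λ ≈ 6.5947. Check (Vieta): the three roots sum to -2, matching tr M = -2.
Thus the eigenvalues (to 4 decimals) are -5.6343 (modulus 5.6343); -2.9604 (modulus 2.9604); 6.5947 (modulus 6.5947). The spectral radius is the largest modulus: r(A) ≈ 6.5947. (Cross-check: r(A) ≤ ||A||_2 ≈ 7.5057; equality holds whenever A is normal, though it can also hold for some non-normal A.)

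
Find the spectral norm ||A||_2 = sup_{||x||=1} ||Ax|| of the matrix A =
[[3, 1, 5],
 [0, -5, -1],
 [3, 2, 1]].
||A||_2 ≈ 7.1771 (= sqrt(largest eigenvalue of A^T A))

||A||_2 = sigma_max(A) = sqrt(lambda_max(A^T A)). Form the symmetric matrix M = A^T A =
[[18, 9, 18],
 [9, 30, 12],
 [18, 12, 27]].
Its characteristic polynomial (trace, sum of principal 2x2 minors, determinant of M give the coefficients) is
  p(λ) = det(λ I - M) = λ^3 - 75λ^2 + 1287λ - 3969.
No integer candidate from the rational root theorem (±divisors of 3969) is a root, so the roots are irrational. The cubic discriminant is Δ = 563009616 > 0, so there are three distinct real roots. p(3) = -756 and p(4) = 43 have opposite signs, so a root lies in (3, 4); Newton's method refines it to λ ≈ 3.9418. p(19) = 268 and p(20) = -229 have opposite signs, so a root lies in (19, 20); Newton's method refines it to λ ≈ 19.5474. p(51) = -756 and p(52) = 763 have opposite signs, so a root lies in (51, 52); Newton's method refines it to λ ≈ 51.5108. Check (Vieta): the three roots sum to 75, matching tr M = 75.
So the eigenvalues of A^T A are ≈ 3.9418, 19.5474, 51.5108 (all ≥ 0, as they must be for A^T A). The largest is λ_max ≈ 51.5108, hence ||A||_2 = sqrt(λ_max) ≈ 7.1771.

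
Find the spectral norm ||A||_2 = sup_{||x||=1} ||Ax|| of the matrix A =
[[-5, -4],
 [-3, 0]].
||A||_2 = sqrt((50 + sqrt(1924))/2) ≈ 6.8507 (= sqrt(largest eigenvalue of A^T A))

||A||_2 = sigma_max(A) = sqrt(lambda_max(A^T A)). Form the symmetric matrix M = A^T A =
[[34, 20],
 [20, 16]].
Its characteristic polynomial (trace, determinant of M give the coefficients) is
  p(λ) = det(λ I - M) = λ^2 - 50λ + 144.
For λ^2 - 50λ + 144 the discriminant is 1924. It is nonnegative but not a perfect square, so the roots are real and irrational: λ = (50 ± sqrt(1924))/2 ≈ 46.9317, 3.0683.
So the eigenvalues of A^T A are ≈ 3.0683, 46.9317 (all ≥ 0, as they must be for A^T A). The largest is λ_max = (50 + sqrt(1924))/2 ≈ 46.9317, hence ||A||_2 = sqrt(λ_max) = sqrt((50 + sqrt(1924))/2) ≈ 6.8507.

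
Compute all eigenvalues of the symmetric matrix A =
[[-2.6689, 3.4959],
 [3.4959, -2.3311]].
sigma(A) ≈ {-6, 1}

A is real symmetric, so its spectrum consists of real eigenvalues. Expanding the characteristic polynomial of the displayed matrix gives
  det(λ I - A) = p(λ) = λ^2 + (5)λ + (-6).
Solving p(λ) = 0 yields eigenvalues ≈ -6, 1. (A is shown rounded to 4 decimals, so these recover the underlying integer eigenvalues to within that precision.)
Verification: the trace of A = -5 equals the sum of eigenvalues -5, and det(A) ≈ -5.9998 matches the eigenvalue product -6.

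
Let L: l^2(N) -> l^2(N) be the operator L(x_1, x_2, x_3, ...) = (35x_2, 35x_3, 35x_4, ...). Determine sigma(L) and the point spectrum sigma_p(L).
sigma(L) = closed disk {z in C : |z| ≤ 35}; sigma_p(L) = open disk {z in C : |z| < 35}

Note L = 35·V where V is the unit left shift (V x)_k = x_{k+1}; so sigma(L) = 35·sigma(V) and ||L|| = 35||V||. ||L x||^2 = 1225sum_{k≥2} |x_k|^2 ≤ 1225||x||^2, with equality on {x : x_1 = 0}, so ||L|| = 35. For any lambda with |lambda| < 35, set r = lambda/35 (|r| < 1); the vector x = (1, r, r^2, ...) is in l^2 and satisfies L x = 35(r, r^2, ...) = lambda x, so lambda is an eigenvalue. On the boundary |lambda| = 35 the geometric series diverges, so no l^2 eigenvector exists, but these lambda lie in the approximate point spectrum. Hence sigma(L) is the closed disk of radius 35 and sigma_p(L) is the open disk.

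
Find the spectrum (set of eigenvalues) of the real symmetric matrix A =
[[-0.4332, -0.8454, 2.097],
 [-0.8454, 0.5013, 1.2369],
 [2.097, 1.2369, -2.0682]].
sigma(A) ≈ {-4, 1} (1 with multiplicity 2)

A is real symmetric, so its spectrum consists of real eigenvalues. Expanding the characteristic polynomial of the displayed matrix gives
  det(λ I - A) = p(λ) = λ^3 + (2)λ^2 + (-7)λ + (4).
Solving p(λ) = 0 yields eigenvalues ≈ -4, 1, 1. (A is shown rounded to 4 decimals, so these recover the underlying integer eigenvalues to within that precision.)
Verification: the trace of A = -2 equals the sum of eigenvalues -2, and det(A) ≈ -3.9999 matches the eigenvalue product -4.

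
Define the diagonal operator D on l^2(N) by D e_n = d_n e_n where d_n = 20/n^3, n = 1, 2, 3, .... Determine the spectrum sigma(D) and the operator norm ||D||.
sigma(D) = {20/n^3 : n ≥ 1} ∪ {0}; ||D|| = 20

A bounded diagonal operator on l^2 with diagonal entries d_n has spectrum equal to the closure of {d_n : n ≥ 1}: every d_n is an eigenvalue (with eigenvector e_n), so {d_n} ⊂ sigma(D); the spectrum is closed, so its closure is too; and for lambda not in the closure, (D - lambda I) has bounded inverse (the diagonal entries 1/(d_n - lambda) are bounded). For our sequence d_n = 20/n^3, n = 1, 2, 3, ...:
  - {d_n} = {20/n^3 : n ≥ 1}; the only limit point is 0
  - closure = {20/n^3 : n ≥ 1} ∪ {0}
For the norm: a diagonal operator has ||D|| = sup_n |d_n|. Here d_n = 20/n^3 is positive and decreasing, so sup_n |d_n| = d_1 = 20. So ||D|| = 20.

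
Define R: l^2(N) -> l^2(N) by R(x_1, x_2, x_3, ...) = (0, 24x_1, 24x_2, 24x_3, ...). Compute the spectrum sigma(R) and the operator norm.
sigma(R) = closed disk {z in C : |z| ≤ 24}; ||R|| = 24

Note R = 24·U where U is the unit right shift (U x)_k = x_{k-1} (with x_0 := 0); so ||R|| = 24||U|| and sigma(R) = 24·sigma(U). ||R x||^2 = sum_{k≥1} |24x_k|^2 = 576||x||^2, so ||R|| = 24 and sigma(R) ⊂ {|z| ≤ 24}. For any |lambda| < 24, the equation (R - lambda I) x = 0 forces x_1 = 0, then 24x_k = lambda x_{k+1} ⇒ x = 0, so R has no eigenvalues. But (R - lambda I) is not surjective for |lambda| < 24: solving (R - lambda I) x = e_1 would require x_n proportional to (lambda/24)^(-n), which is not in l^2. So every |lambda| < 24 lies in the residual spectrum. The boundary |lambda| = 24 is in the approximate point spectrum (the spectrum is closed). Hence sigma(R) is the closed disk of radius 24.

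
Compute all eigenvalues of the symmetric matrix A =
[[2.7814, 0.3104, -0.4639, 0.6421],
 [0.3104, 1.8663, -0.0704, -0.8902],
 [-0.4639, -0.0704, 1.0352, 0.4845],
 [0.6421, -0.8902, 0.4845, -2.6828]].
sigma(A) ≈ {-3, 1, 2, 3}

A is real symmetric, so its spectrum consists of real eigenvalues. Expanding the characteristic polynomial of the displayed matrix gives
  det(λ I - A) = p(λ) = λ^4 + (-3)λ^3 + (-7)λ^2 + (27)λ + (-18).
Solving p(λ) = 0 yields eigenvalues ≈ -3, 1, 2, 3. (A is shown rounded to 4 decimals, so these recover the underlying integer eigenvalues to within that precision.)
Verification: the trace of A = 3 equals the sum of eigenvalues 3, and det(A) ≈ -18.0007 matches the eigenvalue product -18.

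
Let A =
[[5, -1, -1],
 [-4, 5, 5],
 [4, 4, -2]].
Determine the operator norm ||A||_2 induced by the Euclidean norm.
||A||_2 ≈ 9.2886 (= sqrt(largest eigenvalue of A^T A))

||A||_2 = sigma_max(A) = sqrt(lambda_max(A^T A)). Form the symmetric matrix M = A^T A =
[[57, -9, -33],
 [-9, 42, 18],
 [-33, 18, 30]].
Its characteristic polynomial (trace, sum of principal 2x2 minors, determinant of M give the coefficients) is
  p(λ) = det(λ I - M) = λ^3 - 129λ^2 + 3870λ - 15876.
No integer candidate from the rational root theorem (±divisors of 15876) is a root, so the roots are irrational. The cubic discriminant is Δ = 16923522132 > 0, so there are three distinct real roots. p(4) = -2396 and p(5) = 374 have opposite signs, so a root lies in (4, 5); Newton's method refines it to λ ≈ 4.86. p(37) = 1366 and p(38) = -220 have opposite signs, so a root lies in (37, 38); Newton's method refines it to λ ≈ 37.8625. p(86) = -1084 and p(87) = 2916 have opposite signs, so a root lies in (86, 87); Newton's method refines it to λ ≈ 86.2775. Check (Vieta): the three roots sum to 129, matching tr M = 129.
So the eigenvalues of A^T A are ≈ 4.86, 37.8625, 86.2775 (all ≥ 0, as they must be for A^T A). The largest is λ_max ≈ 86.2775, hence ||A||_2 = sqrt(λ_max) ≈ 9.2886.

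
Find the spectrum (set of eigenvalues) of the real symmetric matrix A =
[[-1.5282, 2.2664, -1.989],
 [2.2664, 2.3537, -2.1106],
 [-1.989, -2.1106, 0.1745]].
sigma(A) ≈ {-3, -1, 5}

A is real symmetric, so its spectrum consists of real eigenvalues. Expanding the characteristic polynomial of the displayed matrix gives
  det(λ I - A) = p(λ) = λ^3 + (-1)λ^2 + (-17)λ + (-15).
Solving p(λ) = 0 yields eigenvalues ≈ -3, -1, 5. (A is shown rounded to 4 decimals, so these recover the underlying integer eigenvalues to within that precision.)
Verification: the trace of A = 1 equals the sum of eigenvalues 1, and det(A) ≈ 15.0007 matches the eigenvalue product 15.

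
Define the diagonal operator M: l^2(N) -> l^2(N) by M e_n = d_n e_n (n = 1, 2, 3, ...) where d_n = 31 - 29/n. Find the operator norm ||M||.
||M|| = 31

For a diagonal operator on l^2 with entries d_n, ||M|| = sup_n |d_n|. Here d_1 = 2, d_2 = 33/2, ..., and d_n = 31 - 29/n increases monotonically toward 31. All terms lie in [2, 31), so |d_n| = d_n and the supremum is the limit 31, which is not attained by any individual d_n. Hence ||M|| = 31.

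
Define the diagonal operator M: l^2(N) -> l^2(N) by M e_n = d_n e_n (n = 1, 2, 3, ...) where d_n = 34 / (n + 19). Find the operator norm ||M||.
||M|| = 17/10 (attained at n = 1)

For M diagonal, ||M|| = sup_n |d_n| = sup_n 34/(n + 19). This is positive and strictly decreasing in n, so the supremum is attained at n = 1: d_1 = 34/(1 + 19) = 17/10. Hence ||M|| = 17/10.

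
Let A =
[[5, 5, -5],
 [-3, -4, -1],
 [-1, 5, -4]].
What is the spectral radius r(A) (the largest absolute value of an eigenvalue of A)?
r(A) ≈ 5.4433

The eigenvalues of A are the roots of its characteristic polynomial. With M = A (coefficients from the trace, the sum of principal 2x2 minors, and det A):
  p(λ) = det(λ I - M) = λ^3 + 3λ^2 - 9λ - 145.
No integer candidate from the rational root theorem (±divisors of 145) is a root, so the roots are irrational. The cubic discriminant is Δ = -477900 < 0, so there is one real root and a complex-conjugate pair. p(4) = -69 and p(5) = 10 have opposite signs, so a root lies in (4, 5); Newton's method refines it to λ ≈ 4.8937. Dividing out (λ - (4.8937)) leaves approximately λ^2 + 7.8937λ + 29.6298. For λ^2 + 7.8937λ + 29.6298 the discriminant is -56.2081. It is negative, so the remaining roots are the complex-conjugate pair λ ≈ -3.9469 ± 3.7486i. Their product equals the constant term, so |λ|^2 ≈ 29.6298 and |λ| ≈ 5.4433.
Thus the eigenvalues (to 4 decimals) are 4.8937 (modulus 4.8937); -3.9469 ± 3.7486i (modulus 5.4433). The spectral radius is the largest modulus: r(A) ≈ 5.4433. (Cross-check: r(A) ≤ ||A||_2 ≈ 10.6594; equality holds whenever A is normal, though it can also hold for some non-normal A.)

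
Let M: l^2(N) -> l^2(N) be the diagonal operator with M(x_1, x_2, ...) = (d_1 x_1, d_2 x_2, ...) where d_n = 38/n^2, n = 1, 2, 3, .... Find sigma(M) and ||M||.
sigma(M) = {38/n^2 : n ≥ 1} ∪ {0}; ||M|| = 38

A bounded diagonal operator on l^2 with diagonal entries d_n has spectrum equal to the closure of {d_n : n ≥ 1}: every d_n is an eigenvalue (with eigenvector e_n), so {d_n} ⊂ sigma(M); the spectrum is closed, so its closure is too; and for lambda not in the closure, (M - lambda I) has bounded inverse (the diagonal entries 1/(d_n - lambda) are bounded). For our sequence d_n = 38/n^2, n = 1, 2, 3, ...:
  - {d_n} = {38/n^2 : n ≥ 1}; the only limit point is 0
  - closure = {38/n^2 : n ≥ 1} ∪ {0}
For the norm: a diagonal operator has ||M|| = sup_n |d_n|. Here d_n = 38/n^2 is positive and decreasing, so sup_n |d_n| = d_1 = 38. So ||M|| = 38.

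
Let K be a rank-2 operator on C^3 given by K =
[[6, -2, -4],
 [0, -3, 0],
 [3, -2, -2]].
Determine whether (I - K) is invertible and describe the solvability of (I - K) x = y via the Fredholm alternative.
(I - K) is invertible (det(I - K) = -12 ≠ 0), so for every y in C^3 the equation (I - K) x = y has a unique solution.

K has rank 2 and factors as K = U V^T = u1 v1^T + u2 v2^T with u1 = (2, -3, 0), v1 = (3, -1, -2), u2 = (0, 3, 1), v2 = (3, -2, -2) (multiplying out reproduces the displayed K). The nonzero eigenvalues of U V^T coincide with those of the 2 x 2 matrix G = V^T U = [[v1·u1, v1·u2], [v2·u1, v2·u2]] = [[9, -5], [12, -8]], and by the Sylvester determinant identity det(I_3 - U V^T) = det(I_2 - V^T U) = det([[-8, 5], [-12, 9]]) = (-8)(9) - (5)(-12) = -12. (Direct check: I - K =
[[-5, 2, 4],
 [0, 4, 0],
 [-3, 2, 3]]
has determinant -12.) The finite-dimensional Fredholm alternative says: either (I - K) is invertible, or ker(I - K) ≠ {0} and then range(I - K) = ker((I - K)^*)^⊥, with dim ker(I - K) = dim ker((I - K)^*). Since det(I - K) ≠ 0, 1 is not an eigenvalue of K and ker(I - K) = {0}, so we are in the first case: for every y there is a unique x = (I - K)^(-1) y. (Explicitly, by the Woodbury identity, (I - U V^T)^(-1) = I + U (I_2 - G)^(-1) V^T.)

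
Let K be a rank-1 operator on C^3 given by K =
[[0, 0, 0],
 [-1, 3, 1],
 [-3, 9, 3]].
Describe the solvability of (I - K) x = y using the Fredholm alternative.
(I - K) is invertible (det(I - K) = -5 ≠ 0), so for every y in C^3 the equation (I - K) x = y has a unique solution.

K has rank 1, so it is an outer product K = u v^T: every row of K is a multiple of one row vector. Reading off the entries, u = (0, 1, 3) and v = (-1, 3, 1) (row i of K equals u_i·v^T). A rank-one matrix u v^T satisfies K u = u (v·u) and kills the (2)-dimensional subspace v^⊥, so its characteristic polynomial is lambda^2 (lambda - v·u) with v·u = tr K = 6. Hence the eigenvalues of I - K are 1 (multiplicity 2) and 1 - (6) = -5, so det(I - K) = -5. (Direct check: I - K =
[[1, 0, 0],
 [1, -2, -1],
 [3, -9, -2]]
has determinant -5.) The finite-dimensional Fredholm alternative says: either (I - K) is invertible, or ker(I - K) ≠ {0} and then range(I - K) = ker((I - K)^*)^⊥, with dim ker(I - K) = dim ker((I - K)^*). Since det(I - K) ≠ 0, 1 is not an eigenvalue of K and ker(I - K) = {0}, so we are in the first case: for every y there is a unique x = (I - K)^(-1) y. Explicitly, by the Sherman–Morrison formula, (I - u v^T)^(-1) = I + u v^T/(1 - v·u), i.e. (I - K)^(-1) = I + K/(-5).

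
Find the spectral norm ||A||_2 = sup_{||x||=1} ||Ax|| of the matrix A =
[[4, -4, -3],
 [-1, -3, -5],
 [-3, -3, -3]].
||A||_2 ≈ 8.6491 (= sqrt(largest eigenvalue of A^T A))

||A||_2 = sigma_max(A) = sqrt(lambda_max(A^T A)). Form the symmetric matrix M = A^T A =
[[26, -4, 2],
 [-4, 34, 36],
 [2, 36, 43]].
Its characteristic polynomial (trace, sum of principal 2x2 minors, determinant of M give the coefficients) is
  p(λ) = det(λ I - M) = λ^3 - 103λ^2 + 2148λ - 2916.
No integer candidate from the rational root theorem (±divisors of 2916) is a root, so the roots are irrational. The cubic discriminant is Δ = 7943749200 > 0, so there are three distinct real roots. p(1) = -870 and p(2) = 976 have opposite signs, so a root lies in (1, 2); Newton's method refines it to λ ≈ 1.458. p(26) = 880 and p(27) = -324 have opposite signs, so a root lies in (26, 27); Newton's method refines it to λ ≈ 26.7347. p(74) = -2768 and p(75) = 684 have opposite signs, so a root lies in (74, 75); Newton's method refines it to λ ≈ 74.8073. Check (Vieta): the three roots sum to 103, matching tr M = 103.
So the eigenvalues of A^T A are ≈ 1.458, 26.7347, 74.8073 (all ≥ 0, as they must be for A^T A). The largest is λ_max ≈ 74.8073, hence ||A||_2 = sqrt(λ_max) ≈ 8.6491.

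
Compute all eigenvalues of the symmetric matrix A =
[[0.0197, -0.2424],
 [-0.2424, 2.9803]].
sigma(A) ≈ {0, 3}

A is real symmetric, so its spectrum consists of real eigenvalues. Expanding the characteristic polynomial of the displayed matrix gives
  det(λ I - A) = p(λ) = λ^2 + (-3)λ + (0).
Solving p(λ) = 0 yields eigenvalues ≈ 0, 3. (A is shown rounded to 4 decimals, so these recover the underlying integer eigenvalues to within that precision.)
Verification: the trace of A = 3 equals the sum of eigenvalues 3, and det(A) ≈ -0.0000 matches the eigenvalue product 0.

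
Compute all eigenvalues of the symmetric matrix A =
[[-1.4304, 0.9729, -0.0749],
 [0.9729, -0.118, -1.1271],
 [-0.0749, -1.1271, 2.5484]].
sigma(A) ≈ {-2, 0, 3}

A is real symmetric, so its spectrum consists of real eigenvalues. Expanding the characteristic polynomial of the displayed matrix gives
  det(λ I - A) = p(λ) = λ^3 + (-1)λ^2 + (-6)λ + (0).
Solving p(λ) = 0 yields eigenvalues ≈ -2, 0, 3. (A is shown rounded to 4 decimals, so these recover the underlying integer eigenvalues to within that precision.)
Verification: the trace of A = 1 equals the sum of eigenvalues 1, and det(A) ≈ 0.0000 matches the eigenvalue product 0.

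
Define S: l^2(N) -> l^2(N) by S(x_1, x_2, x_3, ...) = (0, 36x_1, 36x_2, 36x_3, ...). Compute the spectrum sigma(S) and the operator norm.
sigma(S) = closed disk {z in C : |z| ≤ 36}; ||S|| = 36

Note S = 36·U where U is the unit right shift (U x)_k = x_{k-1} (with x_0 := 0); so ||S|| = 36||U|| and sigma(S) = 36·sigma(U). ||S x||^2 = sum_{k≥1} |36x_k|^2 = 1296||x||^2, so ||S|| = 36 and sigma(S) ⊂ {|z| ≤ 36}. For any |lambda| < 36, the equation (S - lambda I) x = 0 forces x_1 = 0, then 36x_k = lambda x_{k+1} ⇒ x = 0, so S has no eigenvalues. But (S - lambda I) is not surjective for |lambda| < 36: solving (S - lambda I) x = e_1 would require x_n proportional to (lambda/36)^(-n), which is not in l^2. So every |lambda| < 36 lies in the residual spectrum. The boundary |lambda| = 36 is in the approximate point spectrum (the spectrum is closed). Hence sigma(S) is the closed disk of radius 36.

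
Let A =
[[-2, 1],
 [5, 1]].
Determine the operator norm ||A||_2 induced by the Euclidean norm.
||A||_2 = sqrt((31 + sqrt(765))/2) ≈ 5.4157 (= sqrt(largest eigenvalue of A^T A))

||A||_2 = sigma_max(A) = sqrt(lambda_max(A^T A)). Form the symmetric matrix M = A^T A =
[[29, 3],
 [3, 2]].
Its characteristic polynomial (trace, determinant of M give the coefficients) is
  p(λ) = det(λ I - M) = λ^2 - 31λ + 49.
For λ^2 - 31λ + 49 the discriminant is 765. It is nonnegative but not a perfect square, so the roots are real and irrational: λ = (31 ± sqrt(765))/2 ≈ 29.3293, 1.6707.
So the eigenvalues of A^T A are ≈ 1.6707, 29.3293 (all ≥ 0, as they must be for A^T A). The largest is λ_max = (31 + sqrt(765))/2 ≈ 29.3293, hence ||A||_2 = sqrt(λ_max) = sqrt((31 + sqrt(765))/2) ≈ 5.4157.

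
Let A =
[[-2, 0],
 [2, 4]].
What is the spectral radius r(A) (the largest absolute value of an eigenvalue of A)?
r(A) = 4

The eigenvalues of A are the roots of its characteristic polynomial. With M = A (coefficients from the trace and determinant):
  p(λ) = det(λ I - M) = λ^2 - 2λ - 8.
For λ^2 - 2λ - 8 the discriminant is 36. It is a perfect square (6^2), so the roots are rational: λ = (2 ± 6)/2 = 4, -2.
Thus the eigenvalues (to 4 decimals) are 4 (modulus 4); -2 (modulus 2). The spectral radius is the largest modulus: r(A) = 4. (Cross-check: r(A) ≤ ||A||_2 ≈ 4.5765; equality holds whenever A is normal, though it can also hold for some non-normal A.)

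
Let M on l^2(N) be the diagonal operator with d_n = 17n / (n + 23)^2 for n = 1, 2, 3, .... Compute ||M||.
||M|| = 17/92 (attained at n = 23)

For M diagonal, ||M|| = sup_n |d_n|. Treat f(x) = 17x / (x + 23)^2 for real x > 0. By the quotient rule, f'(x) = 17(23 - x)/(x + 23)^3, which is positive for x < 23 and negative for x > 23. So f has a unique maximum at x = 23, and since 23 is a positive integer, the supremum over n ≥ 1 is attained at n = 23: d_23 = 17·23/(23 + 23)^2 = 17·23/2116 = 17/92. Hence ||M|| = 17/92.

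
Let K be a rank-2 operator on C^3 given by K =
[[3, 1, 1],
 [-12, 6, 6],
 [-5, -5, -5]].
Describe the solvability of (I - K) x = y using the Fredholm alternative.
(I - K) is invertible (det(I - K) = 17 ≠ 0), so for every y in C^3 the equation (I - K) x = y has a unique solution.

K has rank 2 and factors as K = U V^T = u1 v1^T + u2 v2^T with u1 = (0, 3, -1), v1 = (-1, 3, 3), u2 = (1, -3, -2), v2 = (3, 1, 1) (multiplying out reproduces the displayed K). The nonzero eigenvalues of U V^T coincide with those of the 2 x 2 matrix G = V^T U = [[v1·u1, v1·u2], [v2·u1, v2·u2]] = [[6, -16], [2, -2]], and by the Sylvester determinant identity det(I_3 - U V^T) = det(I_2 - V^T U) = det([[-5, 16], [-2, 3]]) = (-5)(3) - (16)(-2) = 17. (Direct check: I - K =
[[-2, -1, -1],
 [12, -5, -6],
 [5, 5, 6]]
has determinant 17.) The finite-dimensional Fredholm alternative says: either (I - K) is invertible, or ker(I - K) ≠ {0} and then range(I - K) = ker((I - K)^*)^⊥, with dim ker(I - K) = dim ker((I - K)^*). Since det(I - K) ≠ 0, 1 is not an eigenvalue of K and ker(I - K) = {0}, so we are in the first case: for every y there is a unique x = (I - K)^(-1) y. (Explicitly, by the Woodbury identity, (I - U V^T)^(-1) = I + U (I_2 - G)^(-1) V^T.)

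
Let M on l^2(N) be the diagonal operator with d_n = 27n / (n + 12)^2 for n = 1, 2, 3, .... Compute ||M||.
||M|| = 9/16 (attained at n = 12)

For M diagonal, ||M|| = sup_n |d_n|. Treat f(x) = 27x / (x + 12)^2 for real x > 0. By the quotient rule, f'(x) = 27(12 - x)/(x + 12)^3, which is positive for x < 12 and negative for x > 12. So f has a unique maximum at x = 12, and since 12 is a positive integer, the supremum over n ≥ 1 is attained at n = 12: d_12 = 27·12/(12 + 12)^2 = 27·12/576 = 9/16. Hence ||M|| = 9/16.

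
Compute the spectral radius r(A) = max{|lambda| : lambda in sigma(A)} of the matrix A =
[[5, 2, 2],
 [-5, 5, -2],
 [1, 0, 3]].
r(A) ≈ 6.0962

The eigenvalues of A are the roots of its characteristic polynomial. With M = A (coefficients from the trace, the sum of principal 2x2 minors, and det A):
  p(λ) = det(λ I - M) = λ^3 - 13λ^2 + 63λ - 91.
No integer candidate from the rational root theorem (±divisors of 91) is a root, so the roots are irrational. The cubic discriminant is Δ = -11200 < 0, so there is one real root and a complex-conjugate pair. p(2) = -9 and p(3) = 8 have opposite signs, so a root lies in (2, 3); Newton's method refines it to λ ≈ 2.4486. Dividing out (λ - (2.4486)) leaves approximately λ^2 - 10.5514λ + 37.1636. For λ^2 - 10.5514λ + 37.1636 the discriminant is -37.3229. It is negative, so the remaining roots are the complex-conjugate pair λ ≈ 5.2757 ± 3.0546i. Their product equals the constant term, so |λ|^2 ≈ 37.1636 and |λ| ≈ 6.0962.
Thus the eigenvalues (to 4 decimals) are 2.4486 (modulus 2.4486); 5.2757 ± 3.0546i (modulus 6.0962). The spectral radius is the largest modulus: r(A) ≈ 6.0962. (Cross-check: r(A) ≤ ||A||_2 ≈ 8.3109; equality holds whenever A is normal, though it can also hold for some non-normal A.)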